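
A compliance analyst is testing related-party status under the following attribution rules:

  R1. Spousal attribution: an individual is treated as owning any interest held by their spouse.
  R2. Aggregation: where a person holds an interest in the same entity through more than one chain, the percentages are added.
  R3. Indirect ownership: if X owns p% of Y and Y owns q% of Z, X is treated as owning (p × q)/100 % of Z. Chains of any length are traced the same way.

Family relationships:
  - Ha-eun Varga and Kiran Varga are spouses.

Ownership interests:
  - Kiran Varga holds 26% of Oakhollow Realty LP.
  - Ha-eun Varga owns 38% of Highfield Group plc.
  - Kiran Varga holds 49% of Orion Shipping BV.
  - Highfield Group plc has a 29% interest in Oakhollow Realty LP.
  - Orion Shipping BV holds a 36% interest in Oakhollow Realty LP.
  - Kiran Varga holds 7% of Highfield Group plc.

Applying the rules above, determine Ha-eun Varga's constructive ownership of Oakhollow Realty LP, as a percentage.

56.69%

By spousal attribution (R1), Ha-eun Varga is treated as also owning Kiran Varga's interest in Highfield Group plc, giving 38% + 7% = 45%.
By spousal attribution (R1), Ha-eun Varga is treated as owning Kiran Varga's 49% interest in Orion Shipping BV.
By spousal attribution (R1), Ha-eun Varga is treated as owning Kiran Varga's 26% interest in Oakhollow Realty LP.
Chain via Highfield Group plc (R3): 45% × 29% = 13.05% of Oakhollow Realty LP.
Chain via Orion Shipping BV (R3): 49% × 36% = 17.64% of Oakhollow Realty LP.
Direct interest in Oakhollow Realty LP: 26%.
Aggregating (R2): 13.05% + 17.64% + 26% = 56.69%.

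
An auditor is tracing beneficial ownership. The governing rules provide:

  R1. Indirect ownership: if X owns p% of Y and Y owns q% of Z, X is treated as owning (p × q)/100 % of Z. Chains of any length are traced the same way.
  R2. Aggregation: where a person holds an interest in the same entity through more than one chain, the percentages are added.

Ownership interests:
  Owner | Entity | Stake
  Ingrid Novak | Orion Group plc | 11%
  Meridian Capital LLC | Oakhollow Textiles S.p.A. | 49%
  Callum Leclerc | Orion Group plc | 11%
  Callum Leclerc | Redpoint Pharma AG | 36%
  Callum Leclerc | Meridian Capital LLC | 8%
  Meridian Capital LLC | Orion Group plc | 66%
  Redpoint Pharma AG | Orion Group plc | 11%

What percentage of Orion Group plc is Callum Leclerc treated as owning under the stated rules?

20.24%

Chain via Redpoint Pharma AG (R1): 36% × 11% = 3.96% of Orion Group plc.
Chain via Meridian Capital LLC (R1): 8% × 66% = 5.28% of Orion Group plc.
Direct interest in Orion Group plc: 11%.
Aggregating (R2): 3.96% + 5.28% + 11% = 20.24%.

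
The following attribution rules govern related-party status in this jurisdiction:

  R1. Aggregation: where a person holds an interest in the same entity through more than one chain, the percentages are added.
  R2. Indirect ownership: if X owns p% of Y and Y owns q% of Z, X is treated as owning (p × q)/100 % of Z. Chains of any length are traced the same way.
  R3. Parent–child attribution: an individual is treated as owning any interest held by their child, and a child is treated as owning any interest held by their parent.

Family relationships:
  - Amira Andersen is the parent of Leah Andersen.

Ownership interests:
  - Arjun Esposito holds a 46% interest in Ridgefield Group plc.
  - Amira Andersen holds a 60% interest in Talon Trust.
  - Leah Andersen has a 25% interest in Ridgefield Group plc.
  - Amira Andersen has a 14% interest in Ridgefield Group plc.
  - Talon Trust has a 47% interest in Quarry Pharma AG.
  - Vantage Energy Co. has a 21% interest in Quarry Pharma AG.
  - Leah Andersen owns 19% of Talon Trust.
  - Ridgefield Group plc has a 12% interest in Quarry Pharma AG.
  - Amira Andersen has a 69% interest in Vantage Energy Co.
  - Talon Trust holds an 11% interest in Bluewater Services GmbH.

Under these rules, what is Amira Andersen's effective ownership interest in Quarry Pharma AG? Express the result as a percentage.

By parent–child attribution (R3), Amira Andersen is treated as also owning Leah Andersen's interest in Talon Trust, giving 60% + 19% = 79%.
By parent–child attribution (R3), Amira Andersen is treated as also owning Leah Andersen's interest in Ridgefield Group plc, giving 14% + 25% = 39%.
Chain via Talon Trust (R2): 79% × 47% = 37.13% of Quarry Pharma AG.
Chain via Ridgefield Group plc (R2): 39% × 12% = 4.68% of Quarry Pharma AG.
Chain via Vantage Energy Co. (R2): 69% × 21% = 14.49% of Quarry Pharma AG.
Aggregating (R1): 37.13% + 4.68% + 14.49% = 56.3%.

56.3%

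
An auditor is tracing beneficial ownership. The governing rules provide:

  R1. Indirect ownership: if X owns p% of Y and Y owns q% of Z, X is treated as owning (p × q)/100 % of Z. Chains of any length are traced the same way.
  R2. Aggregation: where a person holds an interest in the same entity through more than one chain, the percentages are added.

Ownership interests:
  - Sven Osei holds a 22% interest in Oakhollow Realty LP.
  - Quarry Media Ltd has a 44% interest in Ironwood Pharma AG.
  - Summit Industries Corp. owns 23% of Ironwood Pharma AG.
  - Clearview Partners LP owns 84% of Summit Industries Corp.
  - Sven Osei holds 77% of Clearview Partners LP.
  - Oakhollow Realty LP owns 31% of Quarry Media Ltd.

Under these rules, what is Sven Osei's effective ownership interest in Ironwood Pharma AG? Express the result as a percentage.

17.8772%

Chain via Clearview Partners LP → Summit Industries Corp. (R1): 77% × 84% × 23% = 14.8764% of Ironwood Pharma AG.
Chain via Oakhollow Realty LP → Quarry Media Ltd (R1): 22% × 31% × 44% = 3.0008% of Ironwood Pharma AG.
Aggregating (R2): 14.8764% + 3.0008% = 17.8772%.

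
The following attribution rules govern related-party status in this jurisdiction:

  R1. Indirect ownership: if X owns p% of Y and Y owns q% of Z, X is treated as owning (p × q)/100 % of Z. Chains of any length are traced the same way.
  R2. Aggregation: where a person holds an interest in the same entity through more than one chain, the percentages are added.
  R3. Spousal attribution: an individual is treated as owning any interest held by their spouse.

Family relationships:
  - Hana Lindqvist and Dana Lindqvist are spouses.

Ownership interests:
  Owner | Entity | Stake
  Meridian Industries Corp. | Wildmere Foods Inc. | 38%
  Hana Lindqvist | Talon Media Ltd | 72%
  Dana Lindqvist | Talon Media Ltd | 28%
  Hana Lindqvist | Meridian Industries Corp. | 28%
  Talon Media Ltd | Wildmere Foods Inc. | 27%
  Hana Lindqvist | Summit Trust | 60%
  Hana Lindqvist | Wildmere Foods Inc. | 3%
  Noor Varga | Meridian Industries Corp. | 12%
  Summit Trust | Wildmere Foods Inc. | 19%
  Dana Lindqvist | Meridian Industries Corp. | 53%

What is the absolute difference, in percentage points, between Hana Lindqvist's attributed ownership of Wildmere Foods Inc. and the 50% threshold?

22.18

By spousal attribution (R3), Hana Lindqvist is treated as also owning Dana Lindqvist's interest in Talon Media Ltd, giving 72% + 28% = 100%.
By spousal attribution (R3), Hana Lindqvist is treated as also owning Dana Lindqvist's interest in Meridian Industries Corp, giving 28% + 53% = 81%.
Chain via Talon Media Ltd (R1): 100% × 27% = 27% of Wildmere Foods Inc.
Chain via Meridian Industries Corp. (R1): 81% × 38% = 30.78% of Wildmere Foods Inc.
Chain via Summit Trust (R1): 60% × 19% = 11.4% of Wildmere Foods Inc.
Direct interest in Wildmere Foods Inc: 3%.
Aggregating (R2): 27% + 30.78% + 11.4% + 3% = 72.18%.
72.18% exceeds the 50% threshold by 22.18 percentage points.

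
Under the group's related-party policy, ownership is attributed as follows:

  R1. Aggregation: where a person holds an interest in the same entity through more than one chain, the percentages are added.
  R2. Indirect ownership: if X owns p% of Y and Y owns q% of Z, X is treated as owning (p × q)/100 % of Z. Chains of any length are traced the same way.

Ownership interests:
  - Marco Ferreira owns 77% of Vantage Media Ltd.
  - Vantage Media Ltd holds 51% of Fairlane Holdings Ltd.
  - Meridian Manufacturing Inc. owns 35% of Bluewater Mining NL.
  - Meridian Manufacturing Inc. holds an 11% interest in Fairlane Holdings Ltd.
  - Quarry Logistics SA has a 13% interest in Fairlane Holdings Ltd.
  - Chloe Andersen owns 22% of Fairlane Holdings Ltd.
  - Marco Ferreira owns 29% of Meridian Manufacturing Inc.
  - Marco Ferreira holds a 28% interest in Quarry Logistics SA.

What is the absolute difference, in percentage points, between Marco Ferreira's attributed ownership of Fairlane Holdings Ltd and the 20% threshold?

Chain via Vantage Media Ltd (R2): 77% × 51% = 39.27% of Fairlane Holdings Ltd.
Chain via Meridian Manufacturing Inc. (R2): 29% × 11% = 3.19% of Fairlane Holdings Ltd.
Chain via Quarry Logistics SA (R2): 28% × 13% = 3.64% of Fairlane Holdings Ltd.
Aggregating (R1): 39.27% + 3.19% + 3.64% = 46.1%.
46.1% exceeds the 20% threshold by 26.1 percentage points.

26.1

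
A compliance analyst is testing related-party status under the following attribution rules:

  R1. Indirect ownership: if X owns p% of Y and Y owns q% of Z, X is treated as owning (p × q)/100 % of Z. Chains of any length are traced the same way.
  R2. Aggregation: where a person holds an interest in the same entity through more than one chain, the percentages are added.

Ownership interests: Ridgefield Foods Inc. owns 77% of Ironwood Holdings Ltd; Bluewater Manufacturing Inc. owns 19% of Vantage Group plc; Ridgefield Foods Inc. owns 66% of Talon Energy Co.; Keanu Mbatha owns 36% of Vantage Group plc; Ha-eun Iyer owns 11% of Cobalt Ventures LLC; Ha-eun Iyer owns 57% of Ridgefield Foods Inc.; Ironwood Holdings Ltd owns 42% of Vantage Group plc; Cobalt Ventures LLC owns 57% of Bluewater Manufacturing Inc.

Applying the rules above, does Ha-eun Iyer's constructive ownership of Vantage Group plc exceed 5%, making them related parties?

Chain via Cobalt Ventures LLC → Bluewater Manufacturing Inc. (R1): 11% × 57% × 19% = 1.1913% of Vantage Group plc.
Chain via Ridgefield Foods Inc. → Ironwood Holdings Ltd (R1): 57% × 77% × 42% = 18.4338% of Vantage Group plc.
Aggregating (R2): 1.1913% + 18.4338% = 19.6251%.
19.6251% exceeds the 5% threshold, so Ha-eun is a related party to Vantage Group plc.

Yes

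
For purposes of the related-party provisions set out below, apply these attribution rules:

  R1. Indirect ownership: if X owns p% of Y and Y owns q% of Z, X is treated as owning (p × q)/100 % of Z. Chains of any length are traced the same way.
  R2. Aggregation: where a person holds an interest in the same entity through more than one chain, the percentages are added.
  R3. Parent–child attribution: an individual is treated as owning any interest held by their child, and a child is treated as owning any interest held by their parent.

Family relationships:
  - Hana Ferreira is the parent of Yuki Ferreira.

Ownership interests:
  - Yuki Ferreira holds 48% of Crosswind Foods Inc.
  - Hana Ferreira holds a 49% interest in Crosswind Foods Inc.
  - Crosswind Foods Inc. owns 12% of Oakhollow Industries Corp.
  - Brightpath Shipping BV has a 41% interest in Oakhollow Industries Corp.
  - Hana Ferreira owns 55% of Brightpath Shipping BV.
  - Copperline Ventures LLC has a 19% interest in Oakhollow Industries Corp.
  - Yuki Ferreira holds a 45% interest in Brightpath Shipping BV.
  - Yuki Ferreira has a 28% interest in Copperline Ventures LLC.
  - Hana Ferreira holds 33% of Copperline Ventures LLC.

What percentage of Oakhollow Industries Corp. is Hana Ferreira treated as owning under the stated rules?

64.23%

By parent–child attribution (R3), Hana Ferreira is treated as also owning Yuki Ferreira's interest in Brightpath Shipping BV, giving 55% + 45% = 100%.
By parent–child attribution (R3), Hana Ferreira is treated as also owning Yuki Ferreira's interest in Copperline Ventures LLC, giving 33% + 28% = 61%.
By parent–child attribution (R3), Hana Ferreira is treated as also owning Yuki Ferreira's interest in Crosswind Foods Inc, giving 49% + 48% = 97%.
Chain via Brightpath Shipping BV (R1): 100% × 41% = 41% of Oakhollow Industries Corp.
Chain via Copperline Ventures LLC (R1): 61% × 19% = 11.59% of Oakhollow Industries Corp.
Chain via Crosswind Foods Inc. (R1): 97% × 12% = 11.64% of Oakhollow Industries Corp.
Aggregating (R2): 41% + 11.59% + 11.64% = 64.23%.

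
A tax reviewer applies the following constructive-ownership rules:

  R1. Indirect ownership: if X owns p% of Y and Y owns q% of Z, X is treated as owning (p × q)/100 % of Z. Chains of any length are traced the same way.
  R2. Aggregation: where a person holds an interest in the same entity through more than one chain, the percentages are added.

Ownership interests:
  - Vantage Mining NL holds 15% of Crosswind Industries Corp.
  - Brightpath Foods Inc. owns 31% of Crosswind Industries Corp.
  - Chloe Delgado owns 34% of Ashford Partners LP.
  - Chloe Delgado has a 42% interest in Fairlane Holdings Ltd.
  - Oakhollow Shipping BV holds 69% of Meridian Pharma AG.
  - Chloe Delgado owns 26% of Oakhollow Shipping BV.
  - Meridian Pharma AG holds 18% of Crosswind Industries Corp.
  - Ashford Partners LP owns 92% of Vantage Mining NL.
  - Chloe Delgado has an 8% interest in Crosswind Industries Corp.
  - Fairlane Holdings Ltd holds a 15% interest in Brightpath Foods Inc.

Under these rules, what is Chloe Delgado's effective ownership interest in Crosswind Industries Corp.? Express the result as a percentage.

Chain via Oakhollow Shipping BV → Meridian Pharma AG (R1): 26% × 69% × 18% = 3.2292% of Crosswind Industries Corp.
Chain via Ashford Partners LP → Vantage Mining NL (R1): 34% × 92% × 15% = 4.692% of Crosswind Industries Corp.
Chain via Fairlane Holdings Ltd → Brightpath Foods Inc. (R1): 42% × 15% × 31% = 1.953% of Crosswind Industries Corp.
Direct interest in Crosswind Industries Corp: 8%.
Aggregating (R2): 3.2292% + 4.692% + 1.953% + 8% = 17.8742%.

17.8742%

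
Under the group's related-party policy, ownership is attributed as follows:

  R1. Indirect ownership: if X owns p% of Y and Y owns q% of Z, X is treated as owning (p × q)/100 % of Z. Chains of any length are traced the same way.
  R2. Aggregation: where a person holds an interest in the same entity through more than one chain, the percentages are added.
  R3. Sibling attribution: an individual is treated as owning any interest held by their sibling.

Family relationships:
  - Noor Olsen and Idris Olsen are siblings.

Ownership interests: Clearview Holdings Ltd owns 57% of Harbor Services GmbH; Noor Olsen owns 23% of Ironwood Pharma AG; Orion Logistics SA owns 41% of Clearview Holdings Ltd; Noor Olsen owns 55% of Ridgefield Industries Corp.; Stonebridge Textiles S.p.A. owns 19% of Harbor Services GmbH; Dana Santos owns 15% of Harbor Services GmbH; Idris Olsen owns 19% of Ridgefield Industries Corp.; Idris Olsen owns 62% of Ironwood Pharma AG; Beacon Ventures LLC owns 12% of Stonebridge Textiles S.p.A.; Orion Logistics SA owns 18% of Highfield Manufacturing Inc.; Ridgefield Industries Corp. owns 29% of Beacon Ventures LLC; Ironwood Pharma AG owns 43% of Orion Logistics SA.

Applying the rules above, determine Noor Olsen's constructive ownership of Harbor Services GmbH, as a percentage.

9.031023%

By sibling attribution (R3), Noor Olsen is treated as also owning Idris Olsen's interest in Ridgefield Industries Corp, giving 55% + 19% = 74%.
By sibling attribution (R3), Noor Olsen is treated as also owning Idris Olsen's interest in Ironwood Pharma AG, giving 23% + 62% = 85%.
Chain via Ridgefield Industries Corp. → Beacon Ventures LLC → Stonebridge Textiles S.p.A. (R1): 74% × 29% × 12% × 19% = 0.489288% of Harbor Services GmbH.
Chain via Ironwood Pharma AG → Orion Logistics SA → Clearview Holdings Ltd (R1): 85% × 43% × 41% × 57% = 8.541735% of Harbor Services GmbH.
Aggregating (R2): 0.489288% + 8.541735% = 9.031023%.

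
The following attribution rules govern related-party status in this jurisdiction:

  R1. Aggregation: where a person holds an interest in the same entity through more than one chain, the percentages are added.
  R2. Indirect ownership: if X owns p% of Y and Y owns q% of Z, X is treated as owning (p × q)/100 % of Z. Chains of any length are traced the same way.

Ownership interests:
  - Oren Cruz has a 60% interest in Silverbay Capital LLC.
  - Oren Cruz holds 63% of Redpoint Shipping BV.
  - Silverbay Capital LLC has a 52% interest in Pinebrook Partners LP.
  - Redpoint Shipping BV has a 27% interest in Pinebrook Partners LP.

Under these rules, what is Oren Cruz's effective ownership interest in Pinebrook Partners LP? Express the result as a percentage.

Chain via Silverbay Capital LLC (R2): 60% × 52% = 31.2% of Pinebrook Partners LP.
Chain via Redpoint Shipping BV (R2): 63% × 27% = 17.01% of Pinebrook Partners LP.
Aggregating (R1): 31.2% + 17.01% = 48.21%.

48.21%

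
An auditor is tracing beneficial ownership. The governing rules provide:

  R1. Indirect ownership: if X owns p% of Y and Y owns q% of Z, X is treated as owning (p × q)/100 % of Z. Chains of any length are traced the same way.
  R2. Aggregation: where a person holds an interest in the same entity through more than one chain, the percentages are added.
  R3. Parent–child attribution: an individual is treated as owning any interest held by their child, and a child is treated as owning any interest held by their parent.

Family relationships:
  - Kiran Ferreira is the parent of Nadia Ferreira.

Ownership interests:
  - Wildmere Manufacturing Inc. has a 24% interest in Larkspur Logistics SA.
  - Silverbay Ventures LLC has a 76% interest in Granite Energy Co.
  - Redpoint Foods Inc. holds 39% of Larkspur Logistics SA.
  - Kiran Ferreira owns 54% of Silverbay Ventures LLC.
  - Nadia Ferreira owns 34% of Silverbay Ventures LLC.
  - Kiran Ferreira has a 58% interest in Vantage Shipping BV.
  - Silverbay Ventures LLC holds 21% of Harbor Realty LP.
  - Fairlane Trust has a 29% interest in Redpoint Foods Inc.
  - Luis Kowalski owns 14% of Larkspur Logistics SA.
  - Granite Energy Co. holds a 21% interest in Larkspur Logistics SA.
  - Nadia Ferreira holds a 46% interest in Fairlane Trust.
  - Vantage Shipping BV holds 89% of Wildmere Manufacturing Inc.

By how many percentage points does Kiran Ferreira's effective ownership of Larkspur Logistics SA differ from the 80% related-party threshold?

48.3638

By parent–child attribution (R3), Kiran Ferreira is treated as also owning Nadia Ferreira's interest in Silverbay Ventures LLC, giving 54% + 34% = 88%.
By parent–child attribution (R3), Kiran Ferreira is treated as owning Nadia Ferreira's 46% interest in Fairlane Trust.
Chain via Silverbay Ventures LLC → Granite Energy Co. (R1): 88% × 76% × 21% = 14.0448% of Larkspur Logistics SA.
Chain via Vantage Shipping BV → Wildmere Manufacturing Inc. (R1): 58% × 89% × 24% = 12.3888% of Larkspur Logistics SA.
Chain via Fairlane Trust → Redpoint Foods Inc. (R1): 46% × 29% × 39% = 5.2026% of Larkspur Logistics SA.
Aggregating (R2): 14.0448% + 12.3888% + 5.2026% = 31.6362%.
31.6362% falls short of the 80% threshold by 48.3638 percentage points.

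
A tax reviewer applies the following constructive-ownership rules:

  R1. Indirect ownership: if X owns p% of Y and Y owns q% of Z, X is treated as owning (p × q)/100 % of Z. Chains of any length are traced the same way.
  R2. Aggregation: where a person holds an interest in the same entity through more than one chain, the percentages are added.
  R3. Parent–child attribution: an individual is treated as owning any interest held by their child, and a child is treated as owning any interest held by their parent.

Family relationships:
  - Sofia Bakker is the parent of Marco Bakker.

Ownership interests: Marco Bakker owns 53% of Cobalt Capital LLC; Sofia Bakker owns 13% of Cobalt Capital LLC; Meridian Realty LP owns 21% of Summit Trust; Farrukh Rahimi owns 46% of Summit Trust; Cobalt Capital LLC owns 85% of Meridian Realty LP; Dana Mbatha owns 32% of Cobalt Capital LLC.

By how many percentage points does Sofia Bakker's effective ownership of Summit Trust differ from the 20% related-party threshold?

By parent–child attribution (R3), Sofia Bakker is treated as also owning Marco Bakker's interest in Cobalt Capital LLC, giving 13% + 53% = 66%.
Chain via Cobalt Capital LLC → Meridian Realty LP (R1): 66% × 85% × 21% = 11.781% of Summit Trust.
11.781% falls short of the 20% threshold by 8.219 percentage points.

8.219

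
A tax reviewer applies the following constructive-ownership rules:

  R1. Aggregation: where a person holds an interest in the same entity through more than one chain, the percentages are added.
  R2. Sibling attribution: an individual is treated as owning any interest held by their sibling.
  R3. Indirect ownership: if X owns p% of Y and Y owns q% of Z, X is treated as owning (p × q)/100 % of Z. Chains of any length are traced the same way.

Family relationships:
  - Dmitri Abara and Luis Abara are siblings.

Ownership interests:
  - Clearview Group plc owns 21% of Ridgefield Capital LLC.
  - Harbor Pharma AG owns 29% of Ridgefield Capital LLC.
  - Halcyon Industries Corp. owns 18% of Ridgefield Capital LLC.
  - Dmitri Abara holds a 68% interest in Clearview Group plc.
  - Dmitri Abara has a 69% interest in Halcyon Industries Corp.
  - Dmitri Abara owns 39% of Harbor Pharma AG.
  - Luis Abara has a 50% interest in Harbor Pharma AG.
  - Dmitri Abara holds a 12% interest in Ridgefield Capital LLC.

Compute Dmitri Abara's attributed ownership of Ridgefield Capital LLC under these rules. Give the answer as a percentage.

By sibling attribution (R2), Dmitri Abara is treated as also owning Luis Abara's interest in Harbor Pharma AG, giving 39% + 50% = 89%.
Chain via Clearview Group plc (R3): 68% × 21% = 14.28% of Ridgefield Capital LLC.
Chain via Harbor Pharma AG (R3): 89% × 29% = 25.81% of Ridgefield Capital LLC.
Chain via Halcyon Industries Corp. (R3): 69% × 18% = 12.42% of Ridgefield Capital LLC.
Direct interest in Ridgefield Capital LLC: 12%.
Aggregating (R1): 14.28% + 25.81% + 12.42% + 12% = 64.51%.

64.51%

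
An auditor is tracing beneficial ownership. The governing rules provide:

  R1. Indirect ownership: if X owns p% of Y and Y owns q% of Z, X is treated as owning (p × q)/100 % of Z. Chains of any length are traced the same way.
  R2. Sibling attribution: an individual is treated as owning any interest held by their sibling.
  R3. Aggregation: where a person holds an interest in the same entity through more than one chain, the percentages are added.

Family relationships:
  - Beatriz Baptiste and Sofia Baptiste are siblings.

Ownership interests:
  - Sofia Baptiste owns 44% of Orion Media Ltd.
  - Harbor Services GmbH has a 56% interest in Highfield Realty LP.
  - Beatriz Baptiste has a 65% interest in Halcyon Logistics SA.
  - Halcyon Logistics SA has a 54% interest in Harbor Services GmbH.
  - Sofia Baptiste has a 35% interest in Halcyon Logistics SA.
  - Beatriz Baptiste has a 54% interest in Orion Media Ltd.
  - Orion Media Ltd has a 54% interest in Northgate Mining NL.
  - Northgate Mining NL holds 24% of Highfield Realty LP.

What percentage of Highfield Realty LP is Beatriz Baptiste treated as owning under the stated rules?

By sibling attribution (R2), Beatriz Baptiste is treated as also owning Sofia Baptiste's interest in Halcyon Logistics SA, giving 65% + 35% = 100%.
By sibling attribution (R2), Beatriz Baptiste is treated as also owning Sofia Baptiste's interest in Orion Media Ltd, giving 54% + 44% = 98%.
Chain via Halcyon Logistics SA → Harbor Services GmbH (R1): 100% × 54% × 56% = 30.24% of Highfield Realty LP.
Chain via Orion Media Ltd → Northgate Mining NL (R1): 98% × 54% × 24% = 12.7008% of Highfield Realty LP.
Aggregating (R3): 30.24% + 12.7008% = 42.9408%.

42.9408%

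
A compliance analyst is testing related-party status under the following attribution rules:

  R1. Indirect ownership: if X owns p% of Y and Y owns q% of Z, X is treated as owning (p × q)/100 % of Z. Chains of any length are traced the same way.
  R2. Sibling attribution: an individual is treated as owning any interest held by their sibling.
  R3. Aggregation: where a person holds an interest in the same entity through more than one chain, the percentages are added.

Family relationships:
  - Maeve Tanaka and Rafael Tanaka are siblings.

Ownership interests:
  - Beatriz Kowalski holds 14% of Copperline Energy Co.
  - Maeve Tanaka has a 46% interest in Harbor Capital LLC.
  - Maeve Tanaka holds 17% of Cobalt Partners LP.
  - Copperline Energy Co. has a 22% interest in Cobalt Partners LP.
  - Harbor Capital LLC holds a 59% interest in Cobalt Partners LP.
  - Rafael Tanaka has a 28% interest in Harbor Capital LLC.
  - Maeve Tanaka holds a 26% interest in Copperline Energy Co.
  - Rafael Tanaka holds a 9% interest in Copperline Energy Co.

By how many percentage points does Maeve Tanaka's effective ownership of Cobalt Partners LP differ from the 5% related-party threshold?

By sibling attribution (R2), Maeve Tanaka is treated as also owning Rafael Tanaka's interest in Copperline Energy Co, giving 26% + 9% = 35%.
By sibling attribution (R2), Maeve Tanaka is treated as also owning Rafael Tanaka's interest in Harbor Capital LLC, giving 46% + 28% = 74%.
Chain via Copperline Energy Co. (R1): 35% × 22% = 7.7% of Cobalt Partners LP.
Chain via Harbor Capital LLC (R1): 74% × 59% = 43.66% of Cobalt Partners LP.
Direct interest in Cobalt Partners LP: 17%.
Aggregating (R3): 7.7% + 43.66% + 17% = 68.36%.
68.36% exceeds the 5% threshold by 63.36 percentage points.

63.36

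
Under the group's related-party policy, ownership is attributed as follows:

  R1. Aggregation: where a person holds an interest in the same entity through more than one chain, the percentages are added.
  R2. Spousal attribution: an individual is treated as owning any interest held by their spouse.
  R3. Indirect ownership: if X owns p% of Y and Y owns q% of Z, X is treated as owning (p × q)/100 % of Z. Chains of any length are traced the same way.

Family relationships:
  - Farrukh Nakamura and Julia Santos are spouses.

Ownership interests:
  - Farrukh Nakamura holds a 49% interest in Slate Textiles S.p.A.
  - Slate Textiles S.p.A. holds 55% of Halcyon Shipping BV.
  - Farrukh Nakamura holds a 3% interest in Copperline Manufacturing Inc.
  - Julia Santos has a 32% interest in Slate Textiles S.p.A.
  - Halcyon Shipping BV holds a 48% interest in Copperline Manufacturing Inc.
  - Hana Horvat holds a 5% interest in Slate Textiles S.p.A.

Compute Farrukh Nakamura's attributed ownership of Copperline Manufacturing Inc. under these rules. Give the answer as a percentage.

By spousal attribution (R2), Farrukh Nakamura is treated as also owning Julia Santos's interest in Slate Textiles S.p.A, giving 49% + 32% = 81%.
Chain via Slate Textiles S.p.A. → Halcyon Shipping BV (R3): 81% × 55% × 48% = 21.384% of Copperline Manufacturing Inc.
Direct interest in Copperline Manufacturing Inc: 3%.
Aggregating (R1): 21.384% + 3% = 24.384%.

24.384%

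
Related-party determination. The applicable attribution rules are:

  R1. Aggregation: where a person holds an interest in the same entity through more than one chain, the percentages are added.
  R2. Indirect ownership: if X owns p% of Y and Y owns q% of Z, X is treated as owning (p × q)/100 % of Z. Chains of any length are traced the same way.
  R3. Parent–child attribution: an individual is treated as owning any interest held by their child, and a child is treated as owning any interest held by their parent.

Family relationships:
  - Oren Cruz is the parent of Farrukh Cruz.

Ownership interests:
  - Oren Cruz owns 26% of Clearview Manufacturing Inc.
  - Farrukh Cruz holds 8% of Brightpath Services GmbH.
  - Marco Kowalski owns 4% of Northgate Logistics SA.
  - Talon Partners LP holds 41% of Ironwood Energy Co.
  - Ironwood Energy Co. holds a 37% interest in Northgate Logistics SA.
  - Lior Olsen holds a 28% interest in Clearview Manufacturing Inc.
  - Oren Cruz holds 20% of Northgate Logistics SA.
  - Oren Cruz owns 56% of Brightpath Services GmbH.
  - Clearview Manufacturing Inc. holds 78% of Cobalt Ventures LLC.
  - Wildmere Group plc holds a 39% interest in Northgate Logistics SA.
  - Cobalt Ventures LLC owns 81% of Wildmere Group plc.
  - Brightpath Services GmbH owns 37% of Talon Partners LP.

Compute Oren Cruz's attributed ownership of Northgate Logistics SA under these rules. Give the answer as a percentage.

By parent–child attribution (R3), Oren Cruz is treated as also owning Farrukh Cruz's interest in Brightpath Services GmbH, giving 56% + 8% = 64%.
Chain via Clearview Manufacturing Inc. → Cobalt Ventures LLC → Wildmere Group plc (R2): 26% × 78% × 81% × 39% = 6.406452% of Northgate Logistics SA.
Chain via Brightpath Services GmbH → Talon Partners LP → Ironwood Energy Co. (R2): 64% × 37% × 41% × 37% = 3.592256% of Northgate Logistics SA.
Direct interest in Northgate Logistics SA: 20%.
Aggregating (R1): 6.406452% + 3.592256% + 20% = 29.998708%.

29.998708%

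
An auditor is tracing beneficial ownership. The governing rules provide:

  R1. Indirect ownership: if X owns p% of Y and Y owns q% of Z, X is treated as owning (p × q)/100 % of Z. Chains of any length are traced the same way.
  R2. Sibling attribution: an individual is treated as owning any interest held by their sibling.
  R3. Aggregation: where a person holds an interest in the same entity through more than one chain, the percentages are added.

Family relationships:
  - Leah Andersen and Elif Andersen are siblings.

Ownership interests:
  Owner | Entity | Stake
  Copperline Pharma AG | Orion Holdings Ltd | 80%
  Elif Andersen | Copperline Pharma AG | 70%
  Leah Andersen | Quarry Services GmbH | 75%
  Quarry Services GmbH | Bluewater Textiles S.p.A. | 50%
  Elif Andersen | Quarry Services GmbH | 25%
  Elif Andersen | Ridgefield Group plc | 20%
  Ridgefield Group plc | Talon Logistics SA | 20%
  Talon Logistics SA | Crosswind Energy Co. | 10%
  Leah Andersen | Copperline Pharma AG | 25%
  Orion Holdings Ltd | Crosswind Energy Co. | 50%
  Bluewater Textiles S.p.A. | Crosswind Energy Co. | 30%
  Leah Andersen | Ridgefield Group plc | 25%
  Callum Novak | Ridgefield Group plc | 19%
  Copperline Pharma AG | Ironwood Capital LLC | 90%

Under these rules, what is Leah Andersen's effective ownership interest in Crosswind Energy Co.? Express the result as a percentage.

53.9%

By sibling attribution (R2), Leah Andersen is treated as also owning Elif Andersen's interest in Copperline Pharma AG, giving 25% + 70% = 95%.
By sibling attribution (R2), Leah Andersen is treated as also owning Elif Andersen's interest in Ridgefield Group plc, giving 25% + 20% = 45%.
By sibling attribution (R2), Leah Andersen is treated as also owning Elif Andersen's interest in Quarry Services GmbH, giving 75% + 25% = 100%.
Chain via Copperline Pharma AG → Orion Holdings Ltd (R1): 95% × 80% × 50% = 38% of Crosswind Energy Co.
Chain via Ridgefield Group plc → Talon Logistics SA (R1): 45% × 20% × 10% = 0.9% of Crosswind Energy Co.
Chain via Quarry Services GmbH → Bluewater Textiles S.p.A. (R1): 100% × 50% × 30% = 15% of Crosswind Energy Co.
Aggregating (R3): 38% + 0.9% + 15% = 53.9%.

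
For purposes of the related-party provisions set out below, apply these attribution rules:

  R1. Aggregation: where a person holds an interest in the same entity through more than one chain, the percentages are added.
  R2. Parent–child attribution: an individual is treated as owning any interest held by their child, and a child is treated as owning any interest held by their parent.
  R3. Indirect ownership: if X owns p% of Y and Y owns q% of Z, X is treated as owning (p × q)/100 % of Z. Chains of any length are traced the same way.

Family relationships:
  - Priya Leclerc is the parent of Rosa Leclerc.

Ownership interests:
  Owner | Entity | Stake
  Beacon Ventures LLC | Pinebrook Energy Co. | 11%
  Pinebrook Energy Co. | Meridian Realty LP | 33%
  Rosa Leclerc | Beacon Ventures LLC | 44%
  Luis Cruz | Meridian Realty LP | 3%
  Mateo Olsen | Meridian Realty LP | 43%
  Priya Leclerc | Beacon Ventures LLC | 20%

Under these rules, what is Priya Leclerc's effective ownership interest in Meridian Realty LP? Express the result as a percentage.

2.3232%

By parent–child attribution (R2), Priya Leclerc is treated as also owning Rosa Leclerc's interest in Beacon Ventures LLC, giving 20% + 44% = 64%.
Chain via Beacon Ventures LLC → Pinebrook Energy Co. (R3): 64% × 11% × 33% = 2.3232% of Meridian Realty LP.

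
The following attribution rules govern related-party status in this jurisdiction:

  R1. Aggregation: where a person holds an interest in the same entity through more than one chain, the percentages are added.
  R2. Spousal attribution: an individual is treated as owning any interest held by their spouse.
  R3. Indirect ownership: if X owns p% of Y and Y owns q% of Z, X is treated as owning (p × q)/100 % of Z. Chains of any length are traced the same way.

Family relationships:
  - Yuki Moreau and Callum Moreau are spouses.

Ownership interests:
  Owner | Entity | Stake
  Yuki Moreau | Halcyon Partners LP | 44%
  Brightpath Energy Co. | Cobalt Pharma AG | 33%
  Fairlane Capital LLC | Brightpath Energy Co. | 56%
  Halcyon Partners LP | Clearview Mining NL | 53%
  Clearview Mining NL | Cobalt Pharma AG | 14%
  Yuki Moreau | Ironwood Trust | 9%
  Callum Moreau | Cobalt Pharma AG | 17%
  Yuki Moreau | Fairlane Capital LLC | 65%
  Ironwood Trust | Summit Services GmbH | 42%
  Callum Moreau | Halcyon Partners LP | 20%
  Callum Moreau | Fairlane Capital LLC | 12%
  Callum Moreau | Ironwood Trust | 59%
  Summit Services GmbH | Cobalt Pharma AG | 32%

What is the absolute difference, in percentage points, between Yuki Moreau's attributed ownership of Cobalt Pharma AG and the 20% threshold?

25.1176

By spousal attribution (R2), Yuki Moreau is treated as also owning Callum Moreau's interest in Ironwood Trust, giving 9% + 59% = 68%.
By spousal attribution (R2), Yuki Moreau is treated as also owning Callum Moreau's interest in Fairlane Capital LLC, giving 65% + 12% = 77%.
By spousal attribution (R2), Yuki Moreau is treated as also owning Callum Moreau's interest in Halcyon Partners LP, giving 44% + 20% = 64%.
By spousal attribution (R2), Yuki Moreau is treated as owning Callum Moreau's 17% interest in Cobalt Pharma AG.
Chain via Ironwood Trust → Summit Services GmbH (R3): 68% × 42% × 32% = 9.1392% of Cobalt Pharma AG.
Chain via Fairlane Capital LLC → Brightpath Energy Co. (R3): 77% × 56% × 33% = 14.2296% of Cobalt Pharma AG.
Chain via Halcyon Partners LP → Clearview Mining NL (R3): 64% × 53% × 14% = 4.7488% of Cobalt Pharma AG.
Direct interest in Cobalt Pharma AG: 17%.
Aggregating (R1): 9.1392% + 14.2296% + 4.7488% + 17% = 45.1176%.
45.1176% exceeds the 20% threshold by 25.1176 percentage points.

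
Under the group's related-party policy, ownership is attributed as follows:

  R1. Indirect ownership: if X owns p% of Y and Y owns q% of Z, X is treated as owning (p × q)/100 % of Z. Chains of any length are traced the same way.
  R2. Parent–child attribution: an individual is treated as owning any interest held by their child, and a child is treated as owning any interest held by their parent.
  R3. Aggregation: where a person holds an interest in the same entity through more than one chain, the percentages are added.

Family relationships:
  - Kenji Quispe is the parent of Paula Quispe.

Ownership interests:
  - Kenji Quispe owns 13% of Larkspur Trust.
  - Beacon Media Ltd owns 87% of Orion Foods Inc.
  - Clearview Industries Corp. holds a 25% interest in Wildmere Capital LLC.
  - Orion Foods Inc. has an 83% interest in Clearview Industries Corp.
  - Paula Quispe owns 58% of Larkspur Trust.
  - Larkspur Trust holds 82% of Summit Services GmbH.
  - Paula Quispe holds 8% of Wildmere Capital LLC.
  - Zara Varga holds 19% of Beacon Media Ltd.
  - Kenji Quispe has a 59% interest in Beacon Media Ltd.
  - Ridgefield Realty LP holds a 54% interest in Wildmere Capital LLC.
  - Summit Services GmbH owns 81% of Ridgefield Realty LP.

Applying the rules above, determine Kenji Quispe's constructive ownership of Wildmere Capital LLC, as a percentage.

44.116403%

By parent–child attribution (R2), Kenji Quispe is treated as also owning Paula Quispe's interest in Larkspur Trust, giving 13% + 58% = 71%.
By parent–child attribution (R2), Kenji Quispe is treated as owning Paula Quispe's 8% interest in Wildmere Capital LLC.
Chain via Larkspur Trust → Summit Services GmbH → Ridgefield Realty LP (R1): 71% × 82% × 81% × 54% = 25.465428% of Wildmere Capital LLC.
Chain via Beacon Media Ltd → Orion Foods Inc. → Clearview Industries Corp. (R1): 59% × 87% × 83% × 25% = 10.650975% of Wildmere Capital LLC.
Direct interest in Wildmere Capital LLC: 8%.
Aggregating (R3): 25.465428% + 10.650975% + 8% = 44.116403%.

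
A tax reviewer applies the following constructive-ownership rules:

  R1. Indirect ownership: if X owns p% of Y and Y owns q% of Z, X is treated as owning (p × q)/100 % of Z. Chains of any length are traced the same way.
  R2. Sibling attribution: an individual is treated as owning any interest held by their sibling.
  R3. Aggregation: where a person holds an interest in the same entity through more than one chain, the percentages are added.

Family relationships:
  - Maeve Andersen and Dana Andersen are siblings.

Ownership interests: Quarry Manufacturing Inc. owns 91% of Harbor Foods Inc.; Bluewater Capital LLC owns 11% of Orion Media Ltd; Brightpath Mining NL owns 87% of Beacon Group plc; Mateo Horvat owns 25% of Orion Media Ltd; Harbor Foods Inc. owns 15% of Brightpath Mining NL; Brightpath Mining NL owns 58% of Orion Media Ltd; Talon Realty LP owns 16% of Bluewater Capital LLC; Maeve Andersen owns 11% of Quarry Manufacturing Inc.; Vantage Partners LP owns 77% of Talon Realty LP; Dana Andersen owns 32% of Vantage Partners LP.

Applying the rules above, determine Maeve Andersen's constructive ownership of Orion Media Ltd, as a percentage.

1.304534%

By sibling attribution (R2), Maeve Andersen is treated as owning Dana Andersen's 32% interest in Vantage Partners LP.
Chain via Quarry Manufacturing Inc. → Harbor Foods Inc. → Brightpath Mining NL (R1): 11% × 91% × 15% × 58% = 0.87087% of Orion Media Ltd.
Chain via Vantage Partners LP → Talon Realty LP → Bluewater Capital LLC (R1): 32% × 77% × 16% × 11% = 0.433664% of Orion Media Ltd.
Aggregating (R3): 0.87087% + 0.433664% = 1.304534%.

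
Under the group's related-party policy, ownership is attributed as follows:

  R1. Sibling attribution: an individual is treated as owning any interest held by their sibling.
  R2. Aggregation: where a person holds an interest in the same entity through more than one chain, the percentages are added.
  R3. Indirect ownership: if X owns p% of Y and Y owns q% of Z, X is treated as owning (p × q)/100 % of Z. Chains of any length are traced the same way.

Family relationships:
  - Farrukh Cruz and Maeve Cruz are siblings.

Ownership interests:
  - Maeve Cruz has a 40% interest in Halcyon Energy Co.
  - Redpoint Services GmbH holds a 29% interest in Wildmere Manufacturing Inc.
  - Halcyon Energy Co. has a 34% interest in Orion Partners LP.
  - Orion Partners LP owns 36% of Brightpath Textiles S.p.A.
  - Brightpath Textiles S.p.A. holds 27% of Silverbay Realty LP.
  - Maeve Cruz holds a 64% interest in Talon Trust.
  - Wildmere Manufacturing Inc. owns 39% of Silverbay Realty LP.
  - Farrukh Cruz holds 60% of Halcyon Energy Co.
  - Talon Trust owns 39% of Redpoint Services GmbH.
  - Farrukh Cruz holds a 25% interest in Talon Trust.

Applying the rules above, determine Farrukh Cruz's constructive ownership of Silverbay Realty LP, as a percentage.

By sibling attribution (R1), Farrukh Cruz is treated as also owning Maeve Cruz's interest in Talon Trust, giving 25% + 64% = 89%.
By sibling attribution (R1), Farrukh Cruz is treated as also owning Maeve Cruz's interest in Halcyon Energy Co, giving 60% + 40% = 100%.
Chain via Talon Trust → Redpoint Services GmbH → Wildmere Manufacturing Inc. (R3): 89% × 39% × 29% × 39% = 3.925701% of Silverbay Realty LP.
Chain via Halcyon Energy Co. → Orion Partners LP → Brightpath Textiles S.p.A. (R3): 100% × 34% × 36% × 27% = 3.3048% of Silverbay Realty LP.
Aggregating (R2): 3.925701% + 3.3048% = 7.230501%.

7.230501%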